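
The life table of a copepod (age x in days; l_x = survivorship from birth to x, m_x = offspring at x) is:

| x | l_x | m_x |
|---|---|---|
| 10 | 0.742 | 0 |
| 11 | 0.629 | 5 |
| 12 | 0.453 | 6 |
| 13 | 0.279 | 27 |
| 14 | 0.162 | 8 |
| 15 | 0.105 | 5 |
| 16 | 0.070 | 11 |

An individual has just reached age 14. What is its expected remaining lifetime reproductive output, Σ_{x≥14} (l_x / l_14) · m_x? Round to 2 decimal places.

l_14 = 0.162. Conditional survival from age 14 to x is l_x / l_14.
  x=14: (0.162/0.162) × 8 = 8.0000
  x=15: (0.105/0.162) × 5 = 3.2407
  x=16: (0.070/0.162) × 11 = 4.7531
Sum = 8.0000 + 3.2407 + 4.7531 = 15.9938

15.99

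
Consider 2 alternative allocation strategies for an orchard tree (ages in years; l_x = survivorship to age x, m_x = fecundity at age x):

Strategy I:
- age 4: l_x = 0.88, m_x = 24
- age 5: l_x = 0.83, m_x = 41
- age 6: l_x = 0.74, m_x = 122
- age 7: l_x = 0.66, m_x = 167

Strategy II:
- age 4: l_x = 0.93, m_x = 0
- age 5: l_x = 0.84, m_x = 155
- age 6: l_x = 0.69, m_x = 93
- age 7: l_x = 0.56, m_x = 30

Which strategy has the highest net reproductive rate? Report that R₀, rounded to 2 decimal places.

Strategy I: R₀ = 0.88×24 + 0.83×41 + 0.74×122 + 0.66×167 = 255.6500
Strategy II: R₀ = 0.93×0 + 0.84×155 + 0.69×93 + 0.56×30 = 211.1700
Highest R₀: strategy I with 255.6500.

255.65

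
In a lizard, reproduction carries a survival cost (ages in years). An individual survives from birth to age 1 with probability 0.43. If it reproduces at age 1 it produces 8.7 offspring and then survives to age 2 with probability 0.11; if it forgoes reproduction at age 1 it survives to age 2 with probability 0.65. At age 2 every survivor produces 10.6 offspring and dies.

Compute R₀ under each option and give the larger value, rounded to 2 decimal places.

4.24

breed at age 1: R₀ = 0.43 × (8.7 + 0.11 × 10.6) = 0.43 × 9.8660 = 4.2424
delay to age 2: R₀ = 0.43 × (0.65 × 10.6) = 0.43 × 6.8900 = 2.9627
Higher: breed at age 1 (4.2424).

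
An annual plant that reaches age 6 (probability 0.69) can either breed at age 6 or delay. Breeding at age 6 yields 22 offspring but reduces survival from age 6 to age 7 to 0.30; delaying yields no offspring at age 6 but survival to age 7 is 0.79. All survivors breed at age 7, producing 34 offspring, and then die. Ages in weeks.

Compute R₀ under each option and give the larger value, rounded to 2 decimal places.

22.22

breed at age 6: R₀ = 0.69 × (22 + 0.30 × 34) = 0.69 × 32.2000 = 22.2180
delay to age 7: R₀ = 0.69 × (0.79 × 34) = 0.69 × 26.8600 = 18.5334
Higher: breed at age 6 (22.2180).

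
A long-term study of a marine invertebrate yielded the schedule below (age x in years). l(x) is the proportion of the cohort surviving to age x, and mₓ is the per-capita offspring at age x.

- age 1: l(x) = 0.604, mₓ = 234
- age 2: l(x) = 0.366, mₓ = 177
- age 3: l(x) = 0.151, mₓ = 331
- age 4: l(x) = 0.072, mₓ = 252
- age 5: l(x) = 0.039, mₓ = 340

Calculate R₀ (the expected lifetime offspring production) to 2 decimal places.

R₀ = Σ l(x) mₓ:
  age 1: 0.604 × 234 = 141.3360
  age 2: 0.366 × 177 = 64.7820
  age 3: 0.151 × 331 = 49.9810
  age 4: 0.072 × 252 = 18.1440
  age 5: 0.039 × 340 = 13.2600
R₀ = 141.3360 + 64.7820 + 49.9810 + 18.1440 + 13.2600 = 287.5030

287.50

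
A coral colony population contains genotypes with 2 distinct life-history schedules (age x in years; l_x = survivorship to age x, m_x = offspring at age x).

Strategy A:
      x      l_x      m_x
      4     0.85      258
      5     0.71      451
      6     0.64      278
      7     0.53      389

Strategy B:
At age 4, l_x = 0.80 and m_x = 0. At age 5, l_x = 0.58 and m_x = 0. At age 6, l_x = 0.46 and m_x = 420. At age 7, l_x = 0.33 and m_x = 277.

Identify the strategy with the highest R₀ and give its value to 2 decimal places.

923.60

Strategy A: R₀ = 0.85×258 + 0.71×451 + 0.64×278 + 0.53×389 = 923.6000
Strategy B: R₀ = 0.80×0 + 0.58×0 + 0.46×420 + 0.33×277 = 284.6100
Highest R₀: strategy A with 923.6000.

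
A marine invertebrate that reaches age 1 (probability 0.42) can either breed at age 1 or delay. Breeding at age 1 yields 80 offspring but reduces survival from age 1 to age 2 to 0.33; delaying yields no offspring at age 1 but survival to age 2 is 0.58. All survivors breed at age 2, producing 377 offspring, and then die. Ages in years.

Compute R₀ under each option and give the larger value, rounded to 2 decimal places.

breed at age 1: R₀ = 0.42 × (80 + 0.33 × 377) = 0.42 × 204.4100 = 85.8522
delay to age 2: R₀ = 0.42 × (0.58 × 377) = 0.42 × 218.6600 = 91.8372
Higher: delay to age 2 (91.8372).

91.84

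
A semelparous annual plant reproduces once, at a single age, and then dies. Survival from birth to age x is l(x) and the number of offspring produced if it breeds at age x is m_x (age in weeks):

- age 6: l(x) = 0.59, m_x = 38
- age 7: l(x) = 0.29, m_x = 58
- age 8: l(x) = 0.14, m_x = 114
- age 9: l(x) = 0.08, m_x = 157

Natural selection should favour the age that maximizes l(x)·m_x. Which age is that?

Expected offspring if breeding at age x = l(x) × m_x:
  age 6: 0.59 × 38 = 22.420
  age 7: 0.29 × 58 = 16.820
  age 8: 0.14 × 114 = 15.960
  age 9: 0.08 × 157 = 12.560
Maximum at age 6 (22.420).

6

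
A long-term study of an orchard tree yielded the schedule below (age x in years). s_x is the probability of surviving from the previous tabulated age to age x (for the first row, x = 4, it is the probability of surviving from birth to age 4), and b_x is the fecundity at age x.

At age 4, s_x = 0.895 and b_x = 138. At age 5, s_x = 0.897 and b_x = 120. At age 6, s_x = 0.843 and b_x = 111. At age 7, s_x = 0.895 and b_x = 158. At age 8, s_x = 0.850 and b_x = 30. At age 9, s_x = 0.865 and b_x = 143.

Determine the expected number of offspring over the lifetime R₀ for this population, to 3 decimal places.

469.803

Survivorship from birth: l_x = s_4·s_5·…·s_x.
  l_4 = 0.89500
  l_5 = 0.80282
  l_6 = 0.67677
  l_7 = 0.60571
  l_8 = 0.51486
  l_9 = 0.44535
R₀ = Σ l_x b_x:
  age 4: 0.89500 × 138 = 123.5100
  age 5: 0.80282 × 120 = 96.3384
  age 6: 0.67677 × 111 = 75.1215
  age 7: 0.60571 × 158 = 95.7022
  age 8: 0.51486 × 30 = 15.4458
  age 9: 0.44535 × 143 = 63.6851
R₀ = 123.5100 + 96.3384 + 75.1215 + 95.7022 + 15.4458 + 63.6851 = 469.8029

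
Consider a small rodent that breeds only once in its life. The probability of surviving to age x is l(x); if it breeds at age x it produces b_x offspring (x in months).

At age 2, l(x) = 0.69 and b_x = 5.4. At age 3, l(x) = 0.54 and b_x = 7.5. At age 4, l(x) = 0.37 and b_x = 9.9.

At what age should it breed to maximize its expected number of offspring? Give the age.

Expected offspring if breeding at age x = l(x) × b_x:
  age 2: 0.69 × 5.4 = 3.726
  age 3: 0.54 × 7.5 = 4.050
  age 4: 0.37 × 9.9 = 3.663
Maximum at age 3 (4.050).

3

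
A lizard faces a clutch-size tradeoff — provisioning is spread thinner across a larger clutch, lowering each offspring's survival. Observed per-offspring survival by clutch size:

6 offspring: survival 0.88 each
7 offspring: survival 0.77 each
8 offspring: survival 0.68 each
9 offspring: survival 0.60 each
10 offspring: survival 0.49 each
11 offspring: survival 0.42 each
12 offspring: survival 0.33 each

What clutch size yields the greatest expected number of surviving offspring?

Expected surviving offspring = c × s(c):
  c=6: 6 × 0.88 = 5.280
  c=7: 7 × 0.77 = 5.390
  c=8: 8 × 0.68 = 5.440
  c=9: 9 × 0.60 = 5.400
  c=10: 10 × 0.49 = 4.900
  c=11: 11 × 0.42 = 4.620
  c=12: 12 × 0.33 = 3.960
Maximum at c = 8 (5.440 surviving offspring).

8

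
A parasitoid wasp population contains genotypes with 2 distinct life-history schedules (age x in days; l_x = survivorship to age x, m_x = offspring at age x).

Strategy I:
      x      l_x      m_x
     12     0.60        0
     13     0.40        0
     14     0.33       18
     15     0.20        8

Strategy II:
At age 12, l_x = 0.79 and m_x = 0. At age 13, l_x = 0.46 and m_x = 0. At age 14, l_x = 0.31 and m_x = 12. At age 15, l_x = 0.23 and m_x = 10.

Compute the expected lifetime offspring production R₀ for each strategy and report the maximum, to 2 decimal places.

Strategy I: R₀ = 0.60×0 + 0.40×0 + 0.33×18 + 0.20×8 = 7.5400
Strategy II: R₀ = 0.79×0 + 0.46×0 + 0.31×12 + 0.23×10 = 6.0200
Highest R₀: strategy I with 7.5400.

7.54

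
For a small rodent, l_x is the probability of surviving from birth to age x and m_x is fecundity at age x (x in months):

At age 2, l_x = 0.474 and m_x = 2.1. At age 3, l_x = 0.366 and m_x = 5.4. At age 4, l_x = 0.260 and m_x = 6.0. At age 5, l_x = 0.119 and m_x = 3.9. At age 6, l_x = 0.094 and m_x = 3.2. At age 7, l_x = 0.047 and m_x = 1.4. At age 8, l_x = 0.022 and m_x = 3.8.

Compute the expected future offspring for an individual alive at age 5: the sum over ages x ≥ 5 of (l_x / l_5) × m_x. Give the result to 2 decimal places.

7.68

l_5 = 0.119. Conditional survival from age 5 to x is l_x / l_5.
  x=5: (0.119/0.119) × 3.9 = 3.9000
  x=6: (0.094/0.119) × 3.2 = 2.5277
  x=7: (0.047/0.119) × 1.4 = 0.5529
  x=8: (0.022/0.119) × 3.8 = 0.7025
Sum = 3.9000 + 2.5277 + 0.5529 + 0.7025 = 7.6832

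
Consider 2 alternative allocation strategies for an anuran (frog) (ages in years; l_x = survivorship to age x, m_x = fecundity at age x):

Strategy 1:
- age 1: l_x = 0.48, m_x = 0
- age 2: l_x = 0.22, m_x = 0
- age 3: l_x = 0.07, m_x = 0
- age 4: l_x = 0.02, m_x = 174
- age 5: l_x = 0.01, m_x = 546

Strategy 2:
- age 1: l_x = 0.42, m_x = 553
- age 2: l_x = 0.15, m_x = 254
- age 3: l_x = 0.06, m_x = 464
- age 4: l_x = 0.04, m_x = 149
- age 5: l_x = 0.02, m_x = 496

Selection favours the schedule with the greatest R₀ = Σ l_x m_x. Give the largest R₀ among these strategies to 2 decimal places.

314.08

Strategy 1: R₀ = 0.48×0 + 0.22×0 + 0.07×0 + 0.02×174 + 0.01×546 = 8.9400
Strategy 2: R₀ = 0.42×553 + 0.15×254 + 0.06×464 + 0.04×149 + 0.02×496 = 314.0800
Highest R₀: strategy 2 with 314.0800.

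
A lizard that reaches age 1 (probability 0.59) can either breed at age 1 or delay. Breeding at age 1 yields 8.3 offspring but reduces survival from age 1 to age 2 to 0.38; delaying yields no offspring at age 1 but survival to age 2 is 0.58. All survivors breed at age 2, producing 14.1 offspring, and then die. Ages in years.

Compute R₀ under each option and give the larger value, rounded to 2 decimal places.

breed at age 1: R₀ = 0.59 × (8.3 + 0.38 × 14.1) = 0.59 × 13.6580 = 8.0582
delay to age 2: R₀ = 0.59 × (0.58 × 14.1) = 0.59 × 8.1780 = 4.8250
Higher: breed at age 1 (8.0582).

8.06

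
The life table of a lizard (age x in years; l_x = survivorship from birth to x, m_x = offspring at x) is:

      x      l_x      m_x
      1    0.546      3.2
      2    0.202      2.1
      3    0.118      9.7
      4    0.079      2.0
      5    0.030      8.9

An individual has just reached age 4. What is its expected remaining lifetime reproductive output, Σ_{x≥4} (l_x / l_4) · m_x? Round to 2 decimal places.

l_4 = 0.079. Conditional survival from age 4 to x is l_x / l_4.
  x=4: (0.079/0.079) × 2.0 = 2.0000
  x=5: (0.030/0.079) × 8.9 = 3.3797
Sum = 2.0000 + 3.3797 = 5.3797

5.38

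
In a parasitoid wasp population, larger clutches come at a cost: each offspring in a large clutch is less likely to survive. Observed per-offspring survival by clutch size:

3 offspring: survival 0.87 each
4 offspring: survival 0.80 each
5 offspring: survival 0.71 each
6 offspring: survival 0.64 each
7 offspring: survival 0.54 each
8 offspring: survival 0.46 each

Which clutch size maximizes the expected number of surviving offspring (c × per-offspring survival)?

Expected surviving offspring = c × s(c):
  c=3: 3 × 0.87 = 2.610
  c=4: 4 × 0.80 = 3.200
  c=5: 5 × 0.71 = 3.550
  c=6: 6 × 0.64 = 3.840
  c=7: 7 × 0.54 = 3.780
  c=8: 8 × 0.46 = 3.680
Maximum at c = 6 (3.840 surviving offspring).

6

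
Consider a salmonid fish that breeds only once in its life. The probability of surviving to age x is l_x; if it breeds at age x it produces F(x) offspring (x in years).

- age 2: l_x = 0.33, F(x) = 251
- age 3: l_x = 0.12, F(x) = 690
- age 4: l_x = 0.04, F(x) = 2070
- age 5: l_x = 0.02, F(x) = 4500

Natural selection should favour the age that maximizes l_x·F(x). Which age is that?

5

Expected offspring if breeding at age x = l_x × F(x):
  age 2: 0.33 × 251 = 82.830
  age 3: 0.12 × 690 = 82.800
  age 4: 0.04 × 2070 = 82.800
  age 5: 0.02 × 4500 = 90.000
Maximum at age 5 (90.000).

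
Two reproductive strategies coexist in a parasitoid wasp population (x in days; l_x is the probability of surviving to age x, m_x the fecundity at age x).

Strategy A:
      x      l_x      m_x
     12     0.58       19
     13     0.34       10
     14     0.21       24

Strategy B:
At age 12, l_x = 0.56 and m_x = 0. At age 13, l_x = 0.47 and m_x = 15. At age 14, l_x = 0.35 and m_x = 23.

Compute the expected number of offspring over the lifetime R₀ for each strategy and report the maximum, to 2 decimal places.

Strategy A: R₀ = 0.58×19 + 0.34×10 + 0.21×24 = 19.4600
Strategy B: R₀ = 0.56×0 + 0.47×15 + 0.35×23 = 15.1000
Highest R₀: strategy A with 19.4600.

19.46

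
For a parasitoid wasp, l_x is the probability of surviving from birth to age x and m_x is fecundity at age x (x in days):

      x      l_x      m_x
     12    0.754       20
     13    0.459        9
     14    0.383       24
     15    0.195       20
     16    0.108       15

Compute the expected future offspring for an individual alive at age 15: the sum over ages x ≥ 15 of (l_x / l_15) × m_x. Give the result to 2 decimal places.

l_15 = 0.195. Conditional survival from age 15 to x is l_x / l_15.
  x=15: (0.195/0.195) × 20 = 20.0000
  x=16: (0.108/0.195) × 15 = 8.3077
Sum = 20.0000 + 8.3077 = 28.3077

28.31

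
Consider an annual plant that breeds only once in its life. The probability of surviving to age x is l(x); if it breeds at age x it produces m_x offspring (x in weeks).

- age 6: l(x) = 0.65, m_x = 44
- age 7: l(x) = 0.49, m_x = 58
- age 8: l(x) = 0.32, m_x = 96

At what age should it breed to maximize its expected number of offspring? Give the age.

8

Expected offspring if breeding at age x = l(x) × m_x:
  age 6: 0.65 × 44 = 28.600
  age 7: 0.49 × 58 = 28.420
  age 8: 0.32 × 96 = 30.720
Maximum at age 8 (30.720).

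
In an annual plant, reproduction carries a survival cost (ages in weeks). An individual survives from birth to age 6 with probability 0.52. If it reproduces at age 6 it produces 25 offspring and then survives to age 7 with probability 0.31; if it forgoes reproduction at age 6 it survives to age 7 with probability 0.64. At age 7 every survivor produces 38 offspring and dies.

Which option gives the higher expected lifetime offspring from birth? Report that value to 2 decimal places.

19.13

breed at age 6: R₀ = 0.52 × (25 + 0.31 × 38) = 0.52 × 36.7800 = 19.1256
delay to age 7: R₀ = 0.52 × (0.64 × 38) = 0.52 × 24.3200 = 12.6464
Higher: breed at age 6 (19.1256).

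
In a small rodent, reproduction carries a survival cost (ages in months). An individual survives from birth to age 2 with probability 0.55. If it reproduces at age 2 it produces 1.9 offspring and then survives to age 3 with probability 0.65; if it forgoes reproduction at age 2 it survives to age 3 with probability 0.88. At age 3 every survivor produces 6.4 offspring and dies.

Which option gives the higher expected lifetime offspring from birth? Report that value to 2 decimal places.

3.33

breed at age 2: R₀ = 0.55 × (1.9 + 0.65 × 6.4) = 0.55 × 6.0600 = 3.3330
delay to age 3: R₀ = 0.55 × (0.88 × 6.4) = 0.55 × 5.6320 = 3.0976
Higher: breed at age 2 (3.3330).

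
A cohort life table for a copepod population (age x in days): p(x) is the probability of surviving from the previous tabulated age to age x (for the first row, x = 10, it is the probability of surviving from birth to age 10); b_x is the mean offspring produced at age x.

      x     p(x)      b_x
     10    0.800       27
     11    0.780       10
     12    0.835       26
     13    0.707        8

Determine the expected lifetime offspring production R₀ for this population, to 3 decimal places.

44.334

Survivorship from birth: l_x = p_10·p_11·…·p_x.
  l_10 = 0.80000
  l_11 = 0.62400
  l_12 = 0.52104
  l_13 = 0.36838
R₀ = Σ l_x b_x:
  age 10: 0.80000 × 27 = 21.6000
  age 11: 0.62400 × 10 = 6.2400
  age 12: 0.52104 × 26 = 13.5470
  age 13: 0.36838 × 8 = 2.9470
R₀ = 21.6000 + 6.2400 + 13.5470 + 2.9470 = 44.3341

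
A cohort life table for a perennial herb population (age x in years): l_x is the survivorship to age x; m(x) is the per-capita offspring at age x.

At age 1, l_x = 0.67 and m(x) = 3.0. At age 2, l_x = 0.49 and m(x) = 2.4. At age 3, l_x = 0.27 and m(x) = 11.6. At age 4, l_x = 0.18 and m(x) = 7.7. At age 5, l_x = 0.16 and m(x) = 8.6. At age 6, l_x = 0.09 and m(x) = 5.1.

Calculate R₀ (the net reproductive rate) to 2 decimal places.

9.54

R₀ = Σ l_x m(x):
  age 1: 0.67 × 3.0 = 2.0100
  age 2: 0.49 × 2.4 = 1.1760
  age 3: 0.27 × 11.6 = 3.1320
  age 4: 0.18 × 7.7 = 1.3860
  age 5: 0.16 × 8.6 = 1.3760
  age 6: 0.09 × 5.1 = 0.4590
R₀ = 2.0100 + 1.1760 + 3.1320 + 1.3860 + 1.3760 + 0.4590 = 9.5390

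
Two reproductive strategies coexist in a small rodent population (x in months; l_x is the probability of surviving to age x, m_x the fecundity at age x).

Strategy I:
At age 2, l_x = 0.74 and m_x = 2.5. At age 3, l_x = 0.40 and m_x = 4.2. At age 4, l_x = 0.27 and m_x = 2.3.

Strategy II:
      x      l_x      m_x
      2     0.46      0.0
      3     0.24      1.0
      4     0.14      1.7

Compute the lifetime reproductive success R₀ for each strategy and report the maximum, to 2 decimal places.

4.15

Strategy I: R₀ = 0.74×2.5 + 0.40×4.2 + 0.27×2.3 = 4.1510
Strategy II: R₀ = 0.46×0.0 + 0.24×1.0 + 0.14×1.7 = 0.4780
Highest R₀: strategy I with 4.1510.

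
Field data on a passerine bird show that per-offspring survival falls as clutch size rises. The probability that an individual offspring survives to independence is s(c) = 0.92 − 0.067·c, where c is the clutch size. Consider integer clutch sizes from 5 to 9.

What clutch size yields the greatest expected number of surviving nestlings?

Expected surviving nestlings = c × s(c):
  c=5: 5 × 0.585 = 2.925
  c=6: 6 × 0.518 = 3.108
  c=7: 7 × 0.451 = 3.157
  c=8: 8 × 0.384 = 3.072
  c=9: 9 × 0.317 = 2.853
Maximum at c = 7 (3.157 surviving nestlings).

7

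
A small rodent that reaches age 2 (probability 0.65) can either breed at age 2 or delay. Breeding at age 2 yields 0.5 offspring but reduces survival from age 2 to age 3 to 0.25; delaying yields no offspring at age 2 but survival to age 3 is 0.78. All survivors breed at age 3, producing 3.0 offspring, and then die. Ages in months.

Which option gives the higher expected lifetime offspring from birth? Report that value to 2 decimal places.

1.52

breed at age 2: R₀ = 0.65 × (0.5 + 0.25 × 3.0) = 0.65 × 1.2500 = 0.8125
delay to age 3: R₀ = 0.65 × (0.78 × 3.0) = 0.65 × 2.3400 = 1.5210
Higher: delay to age 3 (1.5210).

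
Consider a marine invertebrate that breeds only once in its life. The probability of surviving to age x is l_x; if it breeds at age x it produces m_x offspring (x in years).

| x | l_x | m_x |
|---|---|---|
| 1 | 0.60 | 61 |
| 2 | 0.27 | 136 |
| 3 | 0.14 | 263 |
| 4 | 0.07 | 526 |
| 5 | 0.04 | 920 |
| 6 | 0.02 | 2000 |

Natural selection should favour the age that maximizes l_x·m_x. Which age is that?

Expected offspring if breeding at age x = l_x × m_x:
  age 1: 0.60 × 61 = 36.600
  age 2: 0.27 × 136 = 36.720
  age 3: 0.14 × 263 = 36.820
  age 4: 0.07 × 526 = 36.820
  age 5: 0.04 × 920 = 36.800
  age 6: 0.02 × 2000 = 40.000
Maximum at age 6 (40.000).

6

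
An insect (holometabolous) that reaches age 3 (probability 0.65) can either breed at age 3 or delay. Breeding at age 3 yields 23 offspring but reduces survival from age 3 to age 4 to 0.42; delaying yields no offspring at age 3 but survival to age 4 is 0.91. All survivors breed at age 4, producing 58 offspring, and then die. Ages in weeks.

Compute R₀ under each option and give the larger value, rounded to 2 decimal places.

breed at age 3: R₀ = 0.65 × (23 + 0.42 × 58) = 0.65 × 47.3600 = 30.7840
delay to age 4: R₀ = 0.65 × (0.91 × 58) = 0.65 × 52.7800 = 34.3070
Higher: delay to age 4 (34.3070).

34.31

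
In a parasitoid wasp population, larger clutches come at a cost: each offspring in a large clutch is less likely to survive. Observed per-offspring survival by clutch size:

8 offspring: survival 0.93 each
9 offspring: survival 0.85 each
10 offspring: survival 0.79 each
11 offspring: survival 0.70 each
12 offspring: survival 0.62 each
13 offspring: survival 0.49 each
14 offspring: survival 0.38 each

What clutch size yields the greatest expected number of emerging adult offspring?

Expected emerging adult offspring = c × s(c):
  c=8: 8 × 0.93 = 7.440
  c=9: 9 × 0.85 = 7.650
  c=10: 10 × 0.79 = 7.900
  c=11: 11 × 0.70 = 7.700
  c=12: 12 × 0.62 = 7.440
  c=13: 13 × 0.49 = 6.370
  c=14: 14 × 0.38 = 5.320
Maximum at c = 10 (7.900 emerging adult offspring).

10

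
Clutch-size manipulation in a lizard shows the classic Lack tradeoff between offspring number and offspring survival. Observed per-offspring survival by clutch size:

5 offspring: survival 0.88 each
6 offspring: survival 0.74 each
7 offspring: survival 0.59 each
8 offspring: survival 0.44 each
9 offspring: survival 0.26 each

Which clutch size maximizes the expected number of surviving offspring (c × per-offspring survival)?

6

Expected surviving offspring = c × s(c):
  c=5: 5 × 0.88 = 4.400
  c=6: 6 × 0.74 = 4.440
  c=7: 7 × 0.59 = 4.130
  c=8: 8 × 0.44 = 3.520
  c=9: 9 × 0.26 = 2.340
Maximum at c = 6 (4.440 surviving offspring).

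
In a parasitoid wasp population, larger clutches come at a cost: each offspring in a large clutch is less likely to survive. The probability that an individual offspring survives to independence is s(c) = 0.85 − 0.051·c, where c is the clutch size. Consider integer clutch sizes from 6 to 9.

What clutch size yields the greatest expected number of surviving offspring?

Expected surviving offspring = c × s(c):
  c=6: 6 × 0.544 = 3.264
  c=7: 7 × 0.493 = 3.451
  c=8: 8 × 0.442 = 3.536
  c=9: 9 × 0.391 = 3.519
Maximum at c = 8 (3.536 surviving offspring).

8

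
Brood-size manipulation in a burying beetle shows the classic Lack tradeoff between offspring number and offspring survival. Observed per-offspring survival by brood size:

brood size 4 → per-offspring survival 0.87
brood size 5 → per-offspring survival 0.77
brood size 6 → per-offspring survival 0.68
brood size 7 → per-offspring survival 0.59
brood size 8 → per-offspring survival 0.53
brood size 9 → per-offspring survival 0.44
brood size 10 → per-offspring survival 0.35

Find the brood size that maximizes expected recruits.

Expected recruits = c × s(c):
  c=4: 4 × 0.87 = 3.480
  c=5: 5 × 0.77 = 3.850
  c=6: 6 × 0.68 = 4.080
  c=7: 7 × 0.59 = 4.130
  c=8: 8 × 0.53 = 4.240
  c=9: 9 × 0.44 = 3.960
  c=10: 10 × 0.35 = 3.500
Maximum at c = 8 (4.240 recruits).

8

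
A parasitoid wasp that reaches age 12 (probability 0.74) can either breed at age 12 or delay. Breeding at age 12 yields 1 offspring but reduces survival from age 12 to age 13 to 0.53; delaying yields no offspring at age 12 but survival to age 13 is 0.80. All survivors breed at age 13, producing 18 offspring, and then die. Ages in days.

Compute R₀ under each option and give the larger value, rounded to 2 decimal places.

breed at age 12: R₀ = 0.74 × (1 + 0.53 × 18) = 0.74 × 10.5400 = 7.7996
delay to age 13: R₀ = 0.74 × (0.80 × 18) = 0.74 × 14.4000 = 10.6560
Higher: delay to age 13 (10.6560).

10.66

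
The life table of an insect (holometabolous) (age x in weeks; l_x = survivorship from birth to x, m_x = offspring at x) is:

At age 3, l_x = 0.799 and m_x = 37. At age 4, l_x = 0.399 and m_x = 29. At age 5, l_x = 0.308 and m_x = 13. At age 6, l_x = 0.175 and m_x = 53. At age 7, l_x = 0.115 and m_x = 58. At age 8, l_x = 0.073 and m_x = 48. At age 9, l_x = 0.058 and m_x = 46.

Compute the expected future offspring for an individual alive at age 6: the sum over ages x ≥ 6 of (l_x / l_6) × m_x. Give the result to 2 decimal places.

l_6 = 0.175. Conditional survival from age 6 to x is l_x / l_6.
  x=6: (0.175/0.175) × 53 = 53.0000
  x=7: (0.115/0.175) × 58 = 38.1143
  x=8: (0.073/0.175) × 48 = 20.0229
  x=9: (0.058/0.175) × 46 = 15.2457
Sum = 53.0000 + 38.1143 + 20.0229 + 15.2457 = 126.3829

126.38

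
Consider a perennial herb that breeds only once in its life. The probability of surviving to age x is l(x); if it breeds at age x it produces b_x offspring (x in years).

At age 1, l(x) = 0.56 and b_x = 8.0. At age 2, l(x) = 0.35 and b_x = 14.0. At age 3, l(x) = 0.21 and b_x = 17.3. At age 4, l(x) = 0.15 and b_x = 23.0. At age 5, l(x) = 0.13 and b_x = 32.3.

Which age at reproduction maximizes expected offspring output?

Expected offspring if breeding at age x = l(x) × b_x:
  age 1: 0.56 × 8.0 = 4.480
  age 2: 0.35 × 14.0 = 4.900
  age 3: 0.21 × 17.3 = 3.633
  age 4: 0.15 × 23.0 = 3.450
  age 5: 0.13 × 32.3 = 4.199
Maximum at age 2 (4.900).

2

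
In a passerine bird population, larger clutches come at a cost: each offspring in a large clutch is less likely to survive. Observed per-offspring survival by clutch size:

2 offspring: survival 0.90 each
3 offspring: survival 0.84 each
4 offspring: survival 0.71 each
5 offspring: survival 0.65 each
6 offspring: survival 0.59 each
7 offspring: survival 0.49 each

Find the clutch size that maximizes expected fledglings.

6

Expected fledglings = c × s(c):
  c=2: 2 × 0.90 = 1.800
  c=3: 3 × 0.84 = 2.520
  c=4: 4 × 0.71 = 2.840
  c=5: 5 × 0.65 = 3.250
  c=6: 6 × 0.59 = 3.540
  c=7: 7 × 0.49 = 3.430
Maximum at c = 6 (3.540 fledglings).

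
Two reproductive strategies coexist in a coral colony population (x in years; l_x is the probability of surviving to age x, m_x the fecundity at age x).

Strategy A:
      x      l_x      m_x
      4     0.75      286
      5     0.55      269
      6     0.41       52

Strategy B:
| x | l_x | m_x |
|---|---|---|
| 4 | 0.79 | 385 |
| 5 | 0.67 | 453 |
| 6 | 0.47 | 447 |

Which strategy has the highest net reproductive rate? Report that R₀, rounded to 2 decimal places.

Strategy A: R₀ = 0.75×286 + 0.55×269 + 0.41×52 = 383.7700
Strategy B: R₀ = 0.79×385 + 0.67×453 + 0.47×447 = 817.7500
Highest R₀: strategy B with 817.7500.

817.75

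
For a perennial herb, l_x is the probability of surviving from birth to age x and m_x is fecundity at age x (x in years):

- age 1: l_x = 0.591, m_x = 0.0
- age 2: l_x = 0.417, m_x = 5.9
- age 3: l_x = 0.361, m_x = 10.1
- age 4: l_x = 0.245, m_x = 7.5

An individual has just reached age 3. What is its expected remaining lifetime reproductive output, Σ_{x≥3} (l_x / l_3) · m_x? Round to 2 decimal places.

l_3 = 0.361. Conditional survival from age 3 to x is l_x / l_3.
  x=3: (0.361/0.361) × 10.1 = 10.1000
  x=4: (0.245/0.361) × 7.5 = 5.0900
Sum = 10.1000 + 5.0900 = 15.1900

15.19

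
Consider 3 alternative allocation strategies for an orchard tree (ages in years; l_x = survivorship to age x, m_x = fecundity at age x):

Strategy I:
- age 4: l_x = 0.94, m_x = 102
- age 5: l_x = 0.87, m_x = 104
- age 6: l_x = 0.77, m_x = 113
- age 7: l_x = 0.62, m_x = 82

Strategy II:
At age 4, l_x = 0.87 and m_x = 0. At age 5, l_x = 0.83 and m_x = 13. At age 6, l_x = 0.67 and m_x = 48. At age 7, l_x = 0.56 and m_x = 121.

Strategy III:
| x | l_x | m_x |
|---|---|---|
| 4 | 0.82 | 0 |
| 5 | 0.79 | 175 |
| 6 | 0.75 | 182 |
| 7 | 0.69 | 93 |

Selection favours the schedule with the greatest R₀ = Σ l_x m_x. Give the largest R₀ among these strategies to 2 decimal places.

Strategy I: R₀ = 0.94×102 + 0.87×104 + 0.77×113 + 0.62×82 = 324.2100
Strategy II: R₀ = 0.87×0 + 0.83×13 + 0.67×48 + 0.56×121 = 110.7100
Strategy III: R₀ = 0.82×0 + 0.79×175 + 0.75×182 + 0.69×93 = 338.9200
Highest R₀: strategy III with 338.9200.

338.92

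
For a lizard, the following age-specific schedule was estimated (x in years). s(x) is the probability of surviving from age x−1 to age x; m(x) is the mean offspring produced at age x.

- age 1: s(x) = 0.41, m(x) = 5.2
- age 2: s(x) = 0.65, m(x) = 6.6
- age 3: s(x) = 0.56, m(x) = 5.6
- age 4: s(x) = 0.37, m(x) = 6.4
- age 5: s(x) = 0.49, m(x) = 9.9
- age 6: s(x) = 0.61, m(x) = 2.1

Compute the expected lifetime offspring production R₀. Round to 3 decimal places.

Survivorship from birth: l_x = s_1·s_2·…·s_x.
  l_1 = 0.41000
  l_2 = 0.26650
  l_3 = 0.14924
  l_4 = 0.05522
  l_5 = 0.02706
  l_6 = 0.01650
R₀ = Σ l_x m(x):
  age 1: 0.41000 × 5.2 = 2.1320
  age 2: 0.26650 × 6.6 = 1.7589
  age 3: 0.14924 × 5.6 = 0.8357
  age 4: 0.05522 × 6.4 = 0.3534
  age 5: 0.02706 × 9.9 = 0.2679
  age 6: 0.01650 × 2.1 = 0.0347
R₀ = 2.1320 + 1.7589 + 0.8357 + 0.3534 + 0.2679 + 0.0347 = 5.3826

5.383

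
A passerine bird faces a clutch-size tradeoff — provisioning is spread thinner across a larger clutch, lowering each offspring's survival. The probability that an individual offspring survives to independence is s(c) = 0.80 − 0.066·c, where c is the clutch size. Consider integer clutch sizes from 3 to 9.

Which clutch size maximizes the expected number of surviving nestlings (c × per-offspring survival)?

Expected surviving nestlings = c × s(c):
  c=3: 3 × 0.602 = 1.806
  c=4: 4 × 0.536 = 2.144
  c=5: 5 × 0.470 = 2.350
  c=6: 6 × 0.404 = 2.424
  c=7: 7 × 0.338 = 2.366
  c=8: 8 × 0.272 = 2.176
  c=9: 9 × 0.206 = 1.854
Maximum at c = 6 (2.424 surviving nestlings).

6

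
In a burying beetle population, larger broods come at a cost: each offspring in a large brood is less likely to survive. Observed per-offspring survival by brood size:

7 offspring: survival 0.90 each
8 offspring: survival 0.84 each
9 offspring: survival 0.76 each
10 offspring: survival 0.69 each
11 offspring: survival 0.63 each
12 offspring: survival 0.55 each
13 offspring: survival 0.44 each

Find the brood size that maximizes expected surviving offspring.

Expected surviving offspring = c × s(c):
  c=7: 7 × 0.90 = 6.300
  c=8: 8 × 0.84 = 6.720
  c=9: 9 × 0.76 = 6.840
  c=10: 10 × 0.69 = 6.900
  c=11: 11 × 0.63 = 6.930
  c=12: 12 × 0.55 = 6.600
  c=13: 13 × 0.44 = 5.720
Maximum at c = 11 (6.930 surviving offspring).

11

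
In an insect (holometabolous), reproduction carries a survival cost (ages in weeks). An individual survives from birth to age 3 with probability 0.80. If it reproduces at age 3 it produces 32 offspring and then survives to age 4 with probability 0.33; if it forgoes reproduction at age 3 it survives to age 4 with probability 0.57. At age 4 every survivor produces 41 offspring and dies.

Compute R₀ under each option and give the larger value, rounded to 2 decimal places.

36.42

breed at age 3: R₀ = 0.80 × (32 + 0.33 × 41) = 0.80 × 45.5300 = 36.4240
delay to age 4: R₀ = 0.80 × (0.57 × 41) = 0.80 × 23.3700 = 18.6960
Higher: breed at age 3 (36.4240).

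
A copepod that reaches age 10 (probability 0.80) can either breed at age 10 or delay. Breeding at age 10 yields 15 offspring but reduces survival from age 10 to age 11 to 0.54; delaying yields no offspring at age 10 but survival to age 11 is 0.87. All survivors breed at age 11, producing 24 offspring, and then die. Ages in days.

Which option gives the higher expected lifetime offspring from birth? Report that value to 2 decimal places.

breed at age 10: R₀ = 0.80 × (15 + 0.54 × 24) = 0.80 × 27.9600 = 22.3680
delay to age 11: R₀ = 0.80 × (0.87 × 24) = 0.80 × 20.8800 = 16.7040
Higher: breed at age 10 (22.3680).

22.37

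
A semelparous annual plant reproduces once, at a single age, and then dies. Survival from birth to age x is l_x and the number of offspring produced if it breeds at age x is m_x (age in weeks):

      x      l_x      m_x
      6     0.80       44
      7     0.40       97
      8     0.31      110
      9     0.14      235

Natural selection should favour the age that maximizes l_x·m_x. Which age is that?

7

Expected offspring if breeding at age x = l_x × m_x:
  age 6: 0.80 × 44 = 35.200
  age 7: 0.40 × 97 = 38.800
  age 8: 0.31 × 110 = 34.100
  age 9: 0.14 × 235 = 32.900
Maximum at age 7 (38.800).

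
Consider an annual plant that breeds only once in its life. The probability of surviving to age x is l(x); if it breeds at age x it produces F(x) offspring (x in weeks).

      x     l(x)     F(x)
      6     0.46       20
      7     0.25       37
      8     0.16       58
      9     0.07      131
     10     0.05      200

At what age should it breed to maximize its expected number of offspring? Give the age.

Expected offspring if breeding at age x = l(x) × F(x):
  age 6: 0.46 × 20 = 9.200
  age 7: 0.25 × 37 = 9.250
  age 8: 0.16 × 58 = 9.280
  age 9: 0.07 × 131 = 9.170
  age 10: 0.05 × 200 = 10.000
Maximum at age 10 (10.000).

10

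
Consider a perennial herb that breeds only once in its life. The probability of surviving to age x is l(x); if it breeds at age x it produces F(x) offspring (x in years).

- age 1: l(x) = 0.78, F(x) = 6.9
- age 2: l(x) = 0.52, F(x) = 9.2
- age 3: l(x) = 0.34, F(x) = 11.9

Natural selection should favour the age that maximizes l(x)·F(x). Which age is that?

1

Expected offspring if breeding at age x = l(x) × F(x):
  age 1: 0.78 × 6.9 = 5.382
  age 2: 0.52 × 9.2 = 4.784
  age 3: 0.34 × 11.9 = 4.046
Maximum at age 1 (5.382).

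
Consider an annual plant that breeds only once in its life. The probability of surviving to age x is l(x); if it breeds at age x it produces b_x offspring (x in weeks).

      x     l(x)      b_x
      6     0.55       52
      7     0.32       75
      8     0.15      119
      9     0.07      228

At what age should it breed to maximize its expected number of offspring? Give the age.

Expected offspring if breeding at age x = l(x) × b_x:
  age 6: 0.55 × 52 = 28.600
  age 7: 0.32 × 75 = 24.000
  age 8: 0.15 × 119 = 17.850
  age 9: 0.07 × 228 = 15.960
Maximum at age 6 (28.600).

6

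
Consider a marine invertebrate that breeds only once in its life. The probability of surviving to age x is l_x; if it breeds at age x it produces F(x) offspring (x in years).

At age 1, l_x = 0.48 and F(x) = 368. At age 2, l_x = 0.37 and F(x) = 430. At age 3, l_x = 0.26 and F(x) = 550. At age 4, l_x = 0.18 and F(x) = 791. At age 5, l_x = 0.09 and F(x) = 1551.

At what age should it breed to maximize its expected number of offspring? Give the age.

1

Expected offspring if breeding at age x = l_x × F(x):
  age 1: 0.48 × 368 = 176.640
  age 2: 0.37 × 430 = 159.100
  age 3: 0.26 × 550 = 143.000
  age 4: 0.18 × 791 = 142.380
  age 5: 0.09 × 1551 = 139.590
Maximum at age 1 (176.640).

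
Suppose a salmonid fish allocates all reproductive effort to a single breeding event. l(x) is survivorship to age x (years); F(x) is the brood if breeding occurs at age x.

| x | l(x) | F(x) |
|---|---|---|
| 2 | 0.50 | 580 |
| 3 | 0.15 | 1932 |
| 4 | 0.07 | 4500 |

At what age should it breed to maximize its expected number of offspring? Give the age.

4

Expected offspring if breeding at age x = l(x) × F(x):
  age 2: 0.50 × 580 = 290.000
  age 3: 0.15 × 1932 = 289.800
  age 4: 0.07 × 4500 = 315.000
Maximum at age 4 (315.000).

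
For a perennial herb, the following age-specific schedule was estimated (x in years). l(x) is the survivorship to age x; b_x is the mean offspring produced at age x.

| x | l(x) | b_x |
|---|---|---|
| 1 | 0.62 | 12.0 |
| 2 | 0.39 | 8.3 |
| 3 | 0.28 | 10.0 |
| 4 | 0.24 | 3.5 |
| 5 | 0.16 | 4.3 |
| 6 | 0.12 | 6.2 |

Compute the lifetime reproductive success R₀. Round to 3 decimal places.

R₀ = Σ l(x) b_x:
  age 1: 0.62 × 12.0 = 7.4400
  age 2: 0.39 × 8.3 = 3.2370
  age 3: 0.28 × 10.0 = 2.8000
  age 4: 0.24 × 3.5 = 0.8400
  age 5: 0.16 × 4.3 = 0.6880
  age 6: 0.12 × 6.2 = 0.7440
R₀ = 7.4400 + 3.2370 + 2.8000 + 0.8400 + 0.6880 + 0.7440 = 15.7490

15.749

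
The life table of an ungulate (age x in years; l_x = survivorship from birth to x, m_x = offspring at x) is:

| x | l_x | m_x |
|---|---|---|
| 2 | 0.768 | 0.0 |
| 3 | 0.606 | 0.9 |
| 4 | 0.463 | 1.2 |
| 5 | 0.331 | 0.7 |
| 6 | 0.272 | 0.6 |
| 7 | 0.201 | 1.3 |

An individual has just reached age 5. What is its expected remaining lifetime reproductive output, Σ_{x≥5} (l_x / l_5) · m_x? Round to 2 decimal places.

1.98

l_5 = 0.331. Conditional survival from age 5 to x is l_x / l_5.
  x=5: (0.331/0.331) × 0.7 = 0.7000
  x=6: (0.272/0.331) × 0.6 = 0.4931
  x=7: (0.201/0.331) × 1.3 = 0.7894
Sum = 0.7000 + 0.4931 + 0.7894 = 1.9825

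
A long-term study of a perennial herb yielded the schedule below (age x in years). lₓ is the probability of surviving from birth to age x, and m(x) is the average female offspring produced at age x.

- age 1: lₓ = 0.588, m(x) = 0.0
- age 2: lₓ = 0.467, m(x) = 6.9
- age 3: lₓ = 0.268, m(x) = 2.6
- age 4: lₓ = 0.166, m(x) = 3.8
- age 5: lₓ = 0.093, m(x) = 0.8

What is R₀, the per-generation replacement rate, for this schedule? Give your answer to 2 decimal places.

4.62

R₀ = Σ lₓ m(x):
  age 1: 0.588 × 0.0 = 0.0000
  age 2: 0.467 × 6.9 = 3.2223
  age 3: 0.268 × 2.6 = 0.6968
  age 4: 0.166 × 3.8 = 0.6308
  age 5: 0.093 × 0.8 = 0.0744
R₀ = 0.0000 + 3.2223 + 0.6968 + 0.6308 + 0.0744 = 4.6243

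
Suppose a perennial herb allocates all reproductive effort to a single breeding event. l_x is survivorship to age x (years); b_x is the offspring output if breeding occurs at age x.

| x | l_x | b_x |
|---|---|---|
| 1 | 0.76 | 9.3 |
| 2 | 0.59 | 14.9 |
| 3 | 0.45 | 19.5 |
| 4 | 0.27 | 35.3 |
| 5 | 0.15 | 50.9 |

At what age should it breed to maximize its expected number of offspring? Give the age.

Expected offspring if breeding at age x = l_x × b_x:
  age 1: 0.76 × 9.3 = 7.068
  age 2: 0.59 × 14.9 = 8.791
  age 3: 0.45 × 19.5 = 8.775
  age 4: 0.27 × 35.3 = 9.531
  age 5: 0.15 × 50.9 = 7.635
Maximum at age 4 (9.531).

4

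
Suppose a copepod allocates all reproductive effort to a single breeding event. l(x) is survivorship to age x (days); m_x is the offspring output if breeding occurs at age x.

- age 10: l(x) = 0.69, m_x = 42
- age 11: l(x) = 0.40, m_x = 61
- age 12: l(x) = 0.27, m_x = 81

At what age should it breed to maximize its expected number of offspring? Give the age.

Expected offspring if breeding at age x = l(x) × m_x:
  age 10: 0.69 × 42 = 28.980
  age 11: 0.40 × 61 = 24.400
  age 12: 0.27 × 81 = 21.870
Maximum at age 10 (28.980).

10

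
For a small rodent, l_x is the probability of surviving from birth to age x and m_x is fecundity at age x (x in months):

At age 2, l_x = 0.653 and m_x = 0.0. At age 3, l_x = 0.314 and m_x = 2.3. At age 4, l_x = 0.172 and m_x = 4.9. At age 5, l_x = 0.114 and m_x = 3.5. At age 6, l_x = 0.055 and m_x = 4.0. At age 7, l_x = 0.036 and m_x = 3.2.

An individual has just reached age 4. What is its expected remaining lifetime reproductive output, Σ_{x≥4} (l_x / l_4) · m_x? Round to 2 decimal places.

9.17

l_4 = 0.172. Conditional survival from age 4 to x is l_x / l_4.
  x=4: (0.172/0.172) × 4.9 = 4.9000
  x=5: (0.114/0.172) × 3.5 = 2.3198
  x=6: (0.055/0.172) × 4.0 = 1.2791
  x=7: (0.036/0.172) × 3.2 = 0.6698
Sum = 4.9000 + 2.3198 + 1.2791 + 0.6698 = 9.1686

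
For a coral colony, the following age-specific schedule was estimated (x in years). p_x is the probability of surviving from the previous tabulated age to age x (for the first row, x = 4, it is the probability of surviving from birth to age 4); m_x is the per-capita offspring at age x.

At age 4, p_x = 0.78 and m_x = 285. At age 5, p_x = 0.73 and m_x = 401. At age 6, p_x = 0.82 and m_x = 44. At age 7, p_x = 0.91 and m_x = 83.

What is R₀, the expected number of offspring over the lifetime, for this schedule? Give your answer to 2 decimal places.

Survivorship from birth: l_x = p_4·p_5·…·p_x.
  l_4 = 0.78000
  l_5 = 0.56940
  l_6 = 0.46691
  l_7 = 0.42489
R₀ = Σ l_x m_x:
  age 4: 0.78000 × 285 = 222.3000
  age 5: 0.56940 × 401 = 228.3294
  age 6: 0.46691 × 44 = 20.5440
  age 7: 0.42489 × 83 = 35.2659
R₀ = 222.3000 + 228.3294 + 20.5440 + 35.2659 = 506.4393

506.44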